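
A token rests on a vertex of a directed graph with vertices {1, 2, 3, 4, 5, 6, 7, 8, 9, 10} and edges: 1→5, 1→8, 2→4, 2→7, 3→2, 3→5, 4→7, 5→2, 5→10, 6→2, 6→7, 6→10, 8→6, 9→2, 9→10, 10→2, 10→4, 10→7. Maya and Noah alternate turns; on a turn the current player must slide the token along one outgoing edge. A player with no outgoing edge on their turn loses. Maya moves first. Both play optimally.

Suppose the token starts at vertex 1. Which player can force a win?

Build the W/L table. Terminal = L. A non-terminal position is W if it has a move to some L; otherwise it is L.
Every edge goes from a vertex to one that appears earlier in the order 7, 4, 2, 10, 9, 6, 5, 8, 1, 3, so processing vertices in that order labels each vertex after all of its successors.
7: no outgoing edge → L
4: →7(L), so W
2: →7(L), so W
10: →7(L), so W
9: →10(W), 2(W) — all W, so L
6: →7(L), so W
5: →10(W), 2(W) — all W, so L
8: →6(W) only, which is W, so L
1: →8(L), so W
3: →5(L), so W
From 1 Maya can move to 8, reaching an L position.

Maya wins.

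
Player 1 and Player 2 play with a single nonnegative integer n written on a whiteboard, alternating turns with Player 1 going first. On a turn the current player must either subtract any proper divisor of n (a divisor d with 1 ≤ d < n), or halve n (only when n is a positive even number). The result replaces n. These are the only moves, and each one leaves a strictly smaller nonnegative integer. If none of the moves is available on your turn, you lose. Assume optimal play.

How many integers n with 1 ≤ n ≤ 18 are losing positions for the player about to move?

9

Use the standard recursion: the mover loses at a terminal position; elsewhere, the mover wins exactly when some move hands the opponent an L position.
n=0: no move → L
n=1: no move → L
n=2: →1(L), so W
n=3: →2(W) only, which is W, so L
n=4: →3(L), so W
n=5: →4(W) only, which is W, so L
n=6: →3(L), so W
n=7: →6(W) only, which is W, so L
n=8: →7(L), so W
n=9: →6(W), 8(W) — all W, so L
n=10: →5(L), so W
n=11: →10(W) only, which is W, so L
n=12: →9(L), so W
n=13: →12(W) only, which is W, so L
n=14: →7(L), so W
n=15: →10(W), 12(W), 14(W) — all W, so L
n=16: →15(L), so W
n=17: →16(W) only, which is W, so L
n=18: →9(L), so W
L entries with 1 ≤ n ≤ 18 (n=0 is outside the asked range and is not counted): n = 1, 3, 5, 7, 9, 11, 13, 15, 17; that makes 9.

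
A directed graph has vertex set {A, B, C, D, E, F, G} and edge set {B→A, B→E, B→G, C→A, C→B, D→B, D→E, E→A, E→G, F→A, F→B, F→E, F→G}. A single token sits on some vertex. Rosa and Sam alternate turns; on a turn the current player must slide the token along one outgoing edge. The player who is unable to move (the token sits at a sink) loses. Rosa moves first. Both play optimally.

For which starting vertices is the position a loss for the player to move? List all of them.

Build the W/L table. Terminal = L. A non-terminal position is W if it has a move to some L; otherwise it is L.
Every edge goes from a vertex to one that appears earlier in the order G, A, E, B, C, F, D, so processing vertices in that order labels each vertex after all of its successors.
G: no outgoing edge → L
A: no outgoing edge → L
E: reaches L-position A → W
B: reaches L-position A → W
C: reaches L-position A → W
F: reaches L-position A → W
D: only reaches B(W), E(W), all W → L
The losing starting vertices are exactly the entries labelled L in this table (3 of them).

A, D, G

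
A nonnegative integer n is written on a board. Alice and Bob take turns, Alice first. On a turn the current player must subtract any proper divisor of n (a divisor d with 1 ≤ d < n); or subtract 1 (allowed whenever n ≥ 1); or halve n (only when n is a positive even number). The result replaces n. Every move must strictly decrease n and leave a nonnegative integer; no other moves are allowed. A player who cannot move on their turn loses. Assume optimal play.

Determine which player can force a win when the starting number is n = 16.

Classify positions by backward induction: terminal positions (no move available) are L. From any other position, the mover wins iff some move reaches an L.
n=0: no move → L
n=1: W (go to 0, an L position)
n=2: L (sole option 1(W) is W)
n=3: W (go to 2, an L position)
n=4: W (go to 2, an L position)
n=5: L (sole option 4(W) is W)
n=6: W (go to 5, an L position)
n=7: L (sole option 6(W) is W)
n=8: W (go to 7, an L position)
n=9: L (options 6(W), 8(W) are all W)
n=10: W (go to 5, an L position)
n=11: L (sole option 10(W) is W)
n=12: W (go to 9, an L position)
n=13: L (sole option 12(W) is W)
n=14: W (go to 7, an L position)
n=15: L (options 10(W), 12(W), 14(W) are all W)
n=16: W (go to 15, an L position)
From 16 Alice can move to 15, reaching an L position.

Alice wins.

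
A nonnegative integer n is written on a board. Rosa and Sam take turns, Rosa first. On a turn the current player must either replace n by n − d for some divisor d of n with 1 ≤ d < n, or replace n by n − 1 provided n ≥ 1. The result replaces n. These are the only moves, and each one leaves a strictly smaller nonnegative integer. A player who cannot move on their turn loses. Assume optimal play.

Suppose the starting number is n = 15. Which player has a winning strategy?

Sam wins.

Positions with no move are L. A position that does have a move is losing for the player to move precisely when every available move leads to a winning position for the opponent. Fill in the labels:
n=0: no move → L
n=1: reaches L-position 0 → W
n=2: only reaches 1(W), which is W → L
n=3: reaches L-position 2 → W
n=4: reaches L-position 2 → W
n=5: only reaches 4(W), which is W → L
n=6: reaches L-position 5 → W
n=7: only reaches 6(W), which is W → L
n=8: reaches L-position 7 → W
n=9: only reaches 6(W), 8(W), all W → L
n=10: reaches L-position 5 → W
n=11: only reaches 10(W), which is W → L
n=12: reaches L-position 9 → W
n=13: only reaches 12(W), which is W → L
n=14: reaches L-position 7 → W
n=15: only reaches 10(W), 12(W), 14(W), all W → L
Every move from 15 reaches a W position, so the mover loses.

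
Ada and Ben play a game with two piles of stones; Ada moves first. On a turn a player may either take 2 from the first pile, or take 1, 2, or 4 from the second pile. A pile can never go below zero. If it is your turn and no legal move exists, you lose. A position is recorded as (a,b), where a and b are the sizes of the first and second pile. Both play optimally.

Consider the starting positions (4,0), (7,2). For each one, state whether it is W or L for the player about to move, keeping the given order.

(4,0): L, (7,2): W

Classify positions by backward induction: terminal positions (no move available) are L. From any other position, the mover wins iff some move reaches an L.
No move ever increases a pile, so every position that can arise here has a ≤ 7 and b ≤ 2; it is enough to label the cells with 0 ≤ a ≤ 7 and 0 ≤ b ≤ 2.
Every move lowers a or b (never raises either), so fill the grid row by row in increasing a, and left to right within a row: each cell's successors are then already labelled.
      b=0  b=1  b=2
a=0:    L    W    W
a=1:    L    W    W
a=2:    W    L    W
a=3:    W    L    W
a=4:    L    W    W
a=5:    L    W    W
a=6:    W    L    W
a=7:    W    L    W
Cells with no legal move (terminal, hence L): (0,0), (1,0).
The remaining L cells, each justified by listing all of its moves:
(2,1): →(0,1)(W), (2,0)(W) — all W, so L
(3,1): →(1,1)(W), (3,0)(W) — all W, so L
(4,0): →(2,0)(W) only, which is W, so L
(5,0): →(3,0)(W) only, which is W, so L
(6,1): →(4,1)(W), (6,0)(W) — all W, so L
(7,1): →(5,1)(W), (7,0)(W) — all W, so L
Every other cell has at least one move into one of the L cells above, so it is W.
(4,0): one of the L cells justified above, so L
(7,2): the move to (7,1) reaches an L cell, so W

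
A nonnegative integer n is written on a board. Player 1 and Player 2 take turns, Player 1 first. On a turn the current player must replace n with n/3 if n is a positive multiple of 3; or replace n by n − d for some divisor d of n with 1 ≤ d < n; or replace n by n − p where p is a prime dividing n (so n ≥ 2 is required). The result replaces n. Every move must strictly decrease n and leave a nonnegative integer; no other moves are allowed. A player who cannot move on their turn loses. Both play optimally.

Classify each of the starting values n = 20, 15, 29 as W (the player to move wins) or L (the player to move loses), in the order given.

Positions with no move are L. A position that does have a move is losing for the player to move precisely when every available move leads to a winning position for the opponent. Fill in the labels:
n=0: no move → L
n=1: no move → L
n=2: reaches L-position 0 → W
n=3: reaches L-position 0 → W
n=4: only reaches 2(W), 3(W), all W → L
n=5: reaches L-position 0 → W
n=6: reaches L-position 4 → W
n=7: reaches L-position 0 → W
n=8: reaches L-position 4 → W
n=9: only reaches 3(W), 6(W), 8(W), all W → L
n=10: reaches L-position 9 → W
n=11: reaches L-position 0 → W
n=12: reaches L-position 4 → W
n=13: reaches L-position 0 → W
n=14: only reaches 7(W), 12(W), 13(W), all W → L
n=15: reaches L-position 14 → W
n=16: reaches L-position 14 → W
n=17: reaches L-position 0 → W
n=18: reaches L-position 9 → W
n=19: reaches L-position 0 → W
n=20: only reaches 10(W), 15(W), 16(W), 18(W), 19(W), all W → L
n=21: reaches L-position 14 → W
n=22: reaches L-position 20 → W
n=23: reaches L-position 0 → W
n=24: reaches L-position 20 → W
n=25: reaches L-position 20 → W
n=26: only reaches 13(W), 24(W), 25(W), all W → L
n=27: reaches L-position 9 → W
n=28: reaches L-position 14 → W
n=29: reaches L-position 0 → W

20: L, 15: W, 29: W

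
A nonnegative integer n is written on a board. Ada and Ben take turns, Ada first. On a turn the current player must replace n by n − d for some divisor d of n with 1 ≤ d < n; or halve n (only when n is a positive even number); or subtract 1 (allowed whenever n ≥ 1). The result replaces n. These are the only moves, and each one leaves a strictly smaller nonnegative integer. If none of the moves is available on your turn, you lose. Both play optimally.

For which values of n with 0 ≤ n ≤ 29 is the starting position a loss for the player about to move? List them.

0, 2, 5, 7, 9, 11, 13, 15, 17, 19, 21, 23, 25, 27, 29

Classify positions by backward induction: terminal positions (no move available) are L. From any other position, the mover wins iff some move reaches an L.
n=0: no move → L
n=1: reaches L-position 0 → W
n=2: only reaches 1(W), which is W → L
n=3: reaches L-position 2 → W
n=4: reaches L-position 2 → W
n=5: only reaches 4(W), which is W → L
n=6: reaches L-position 5 → W
n=7: only reaches 6(W), which is W → L
n=8: reaches L-position 7 → W
n=9: only reaches 6(W), 8(W), all W → L
n=10: reaches L-position 5 → W
n=11: only reaches 10(W), which is W → L
n=12: reaches L-position 9 → W
n=13: only reaches 12(W), which is W → L
n=14: reaches L-position 7 → W
n=15: only reaches 10(W), 12(W), 14(W), all W → L
n=16: reaches L-position 15 → W
n=17: only reaches 16(W), which is W → L
n=18: reaches L-position 9 → W
n=19: only reaches 18(W), which is W → L
n=20: reaches L-position 15 → W
n=21: only reaches 14(W), 18(W), 20(W), all W → L
n=22: reaches L-position 11 → W
n=23: only reaches 22(W), which is W → L
n=24: reaches L-position 21 → W
n=25: only reaches 20(W), 24(W), all W → L
n=26: reaches L-position 13 → W
n=27: only reaches 18(W), 24(W), 26(W), all W → L
n=28: reaches L-position 21 → W
n=29: only reaches 28(W), which is W → L
Reading off the rows marked L gives the requested list; there are 15 such values of n.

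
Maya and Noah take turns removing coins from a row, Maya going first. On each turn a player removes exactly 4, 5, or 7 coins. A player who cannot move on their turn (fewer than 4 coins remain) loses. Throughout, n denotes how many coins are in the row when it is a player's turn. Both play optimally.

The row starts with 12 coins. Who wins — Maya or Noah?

Noah wins.

Compute win/loss labels from the base case upward. A position with no move is L. Any other position is W if it can reach an L in one move, else L.
n=0: no move → L
n=1: no move → L
n=2: no move → L
n=3: no move → L
n=4: reaches L-position 0 → W
n=5: reaches L-position 1 → W
n=6: reaches L-position 2 → W
n=7: reaches L-position 3 → W
n=8: reaches L-position 3 → W
n=9: reaches L-position 2 → W
n=10: reaches L-position 3 → W
n=11: only reaches 7(W), 6(W), 4(W), all W → L
n=12: only reaches 8(W), 7(W), 5(W), all W → L
The starting position 12 is L: whatever Maya does, the opponent receives a W position.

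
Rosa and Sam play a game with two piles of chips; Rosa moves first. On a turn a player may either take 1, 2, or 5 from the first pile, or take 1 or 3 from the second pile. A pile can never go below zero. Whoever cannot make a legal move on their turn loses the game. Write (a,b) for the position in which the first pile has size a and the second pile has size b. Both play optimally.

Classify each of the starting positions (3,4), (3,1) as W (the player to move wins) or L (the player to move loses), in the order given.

Compute win/loss labels from the base case upward. A position with no move is L. Any other position is W if it can reach an L in one move, else L.
No move ever increases a pile, so every position that can arise here has a ≤ 3 and b ≤ 4; it is enough to label the cells with 0 ≤ a ≤ 3 and 0 ≤ b ≤ 4.
Every move lowers a or b (never raises either), so fill the grid row by row in increasing a, and left to right within a row: each cell's successors are then already labelled.
      b=0  b=1  b=2  b=3  b=4
a=0:    L    W    L    W    L
a=1:    W    L    W    L    W
a=2:    W    W    W    W    W
a=3:    L    W    L    W    L
Cells with no legal move (terminal, hence L): (0,0).
The remaining L cells, each justified by listing all of its moves:
(0,2): L (sole option (0,1)(W) is W)
(0,4): L (options (0,3)(W), (0,1)(W) are all W)
(1,1): L (options (0,1)(W), (1,0)(W) are all W)
(1,3): L (options (0,3)(W), (1,2)(W), (1,0)(W) are all W)
(3,0): L (options (2,0)(W), (1,0)(W) are all W)
(3,2): L (options (2,2)(W), (1,2)(W), (3,1)(W) are all W)
(3,4): L (options (2,4)(W), (1,4)(W), (3,3)(W), (3,1)(W) are all W)
Every other cell has at least one move into one of the L cells above, so it is W.
(3,4): one of the L cells justified above, so L
(3,1): the move to (1,1) reaches an L cell, so W

(3,4): L, (3,1): W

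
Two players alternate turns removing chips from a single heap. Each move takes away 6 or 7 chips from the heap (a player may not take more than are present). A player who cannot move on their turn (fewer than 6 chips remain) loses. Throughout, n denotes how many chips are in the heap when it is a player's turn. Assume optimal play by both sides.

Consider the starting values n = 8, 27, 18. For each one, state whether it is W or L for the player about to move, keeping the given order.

8: W, 27: L, 18: L

Positions with no move are L. A position that does have a move is losing for the player to move precisely when every available move leads to a winning position for the opponent. Fill in the labels:
n=0: no move → L
n=1: no move → L
n=2: no move → L
n=3: no move → L
n=4: no move → L
n=5: no move → L
n=6: →0(L), so W
n=7: →1(L), so W
n=8: →2(L), so W
n=9: →3(L), so W
n=10: →4(L), so W
n=11: →5(L), so W
n=12: →5(L), so W
n=13: →7(W), 6(W) — all W, so L
n=14: →8(W), 7(W) — all W, so L
n=15: →9(W), 8(W) — all W, so L
n=16: →10(W), 9(W) — all W, so L
n=17: →11(W), 10(W) — all W, so L
n=18: →12(W), 11(W) — all W, so L
n=19: →13(L), so W
n=20: →14(L), so W
n=21: →15(L), so W
n=22: →16(L), so W
n=23: →17(L), so W
n=24: →18(L), so W
n=25: →18(L), so W
n=26: →20(W), 19(W) — all W, so L
n=27: →21(W), 20(W) — all W, so L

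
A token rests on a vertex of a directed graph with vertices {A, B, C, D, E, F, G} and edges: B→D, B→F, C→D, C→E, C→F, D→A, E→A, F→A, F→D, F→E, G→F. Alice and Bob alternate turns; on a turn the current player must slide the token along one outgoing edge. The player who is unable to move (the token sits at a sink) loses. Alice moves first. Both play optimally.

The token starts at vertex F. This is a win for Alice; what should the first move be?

Move to A.

Work bottom-up. With no move the player to move loses. Otherwise the position is W if at least one move leads to an L position for the opponent, and L if every move leads to a W.
Every edge goes from a vertex to one that appears earlier in the order A, D, E, F, G, B, C, so processing vertices in that order labels each vertex after all of its successors.
A: no outgoing edge → L
D: reaches L-position A → W
E: reaches L-position A → W
F: reaches L-position A → W
G: only reaches F(W), which is W → L
B: only reaches F(W), D(W), all W → L
C: only reaches F(W), E(W), D(W), all W → L
From F, the L positions reachable in one move are: A.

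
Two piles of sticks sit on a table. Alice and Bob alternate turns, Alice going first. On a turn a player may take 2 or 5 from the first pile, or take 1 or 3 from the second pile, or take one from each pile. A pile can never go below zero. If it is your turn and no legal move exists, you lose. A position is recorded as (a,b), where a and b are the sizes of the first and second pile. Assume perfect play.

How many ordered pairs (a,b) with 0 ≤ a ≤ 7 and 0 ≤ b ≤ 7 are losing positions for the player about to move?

20

Use the standard recursion: the mover loses at a terminal position; elsewhere, the mover wins exactly when some move hands the opponent an L position.
Every move lowers a or b (never raises either), so fill the grid row by row in increasing a, and left to right within a row: each cell's successors are then already labelled.
      b=0  b=1  b=2  b=3  b=4  b=5  b=6  b=7
a=0:    L    W    L    W    L    W    L    W
a=1:    L    W    L    W    L    W    L    W
a=2:    W    W    W    W    W    W    W    W
a=3:    W    L    W    L    W    L    W    L
a=4:    L    W    W    W    W    L    W    L
a=5:    W    W    W    W    W    W    W    W
a=6:    W    L    W    L    W    W    W    W
a=7:    L    W    W    W    W    L    W    L
Cells with no legal move (terminal, hence L): (0,0), (1,0).
The remaining L cells, each justified by listing all of its moves:
(0,2): the only move is to (0,1)(W), a W ⇒ L
(0,4): moves to (0,3)(W), (0,1)(W); every one is W ⇒ L
(0,6): moves to (0,5)(W), (0,3)(W); every one is W ⇒ L
(1,2): moves to (1,1)(W), (0,1)(W); every one is W ⇒ L
(1,4): moves to (1,3)(W), (1,1)(W), (0,3)(W); every one is W ⇒ L
(1,6): moves to (1,5)(W), (1,3)(W), (0,5)(W); every one is W ⇒ L
(3,1): moves to (1,1)(W), (3,0)(W), (2,0)(W); every one is W ⇒ L
(3,3): moves to (1,3)(W), (3,2)(W), (3,0)(W), (2,2)(W); every one is W ⇒ L
(3,5): moves to (1,5)(W), (3,4)(W), (3,2)(W), (2,4)(W); every one is W ⇒ L
(3,7): moves to (1,7)(W), (3,6)(W), (3,4)(W), (2,6)(W); every one is W ⇒ L
(4,0): the only move is to (2,0)(W), a W ⇒ L
(4,5): moves to (2,5)(W), (4,4)(W), (4,2)(W), (3,4)(W); every one is W ⇒ L
(4,7): moves to (2,7)(W), (4,6)(W), (4,4)(W), (3,6)(W); every one is W ⇒ L
(6,1): moves to (4,1)(W), (1,1)(W), (6,0)(W), (5,0)(W); every one is W ⇒ L
(6,3): moves to (4,3)(W), (1,3)(W), (6,2)(W), (6,0)(W), (5,2)(W); every one is W ⇒ L
(7,0): moves to (5,0)(W), (2,0)(W); every one is W ⇒ L
(7,5): moves to (5,5)(W), (2,5)(W), (7,4)(W), (7,2)(W), (6,4)(W); every one is W ⇒ L
(7,7): moves to (5,7)(W), (2,7)(W), (7,6)(W), (7,4)(W), (6,6)(W); every one is W ⇒ L
Every other cell has at least one move into one of the L cells above, so it is W.
L cells per row: a=0: 4, a=1: 4, a=2: 0, a=3: 4, a=4: 3, a=5: 0, a=6: 2, a=7: 3; total 20.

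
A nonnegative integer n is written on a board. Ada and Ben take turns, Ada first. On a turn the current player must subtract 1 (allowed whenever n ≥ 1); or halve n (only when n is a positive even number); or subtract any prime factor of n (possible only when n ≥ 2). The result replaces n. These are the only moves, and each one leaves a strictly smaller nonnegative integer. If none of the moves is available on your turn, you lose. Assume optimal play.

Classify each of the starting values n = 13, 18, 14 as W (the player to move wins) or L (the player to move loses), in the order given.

13: W, 18: W, 14: L

Classify positions by backward induction: terminal positions (no move available) are L. From any other position, the mover wins iff some move reaches an L.
n=0: no move → L
n=1: reaches L-position 0 → W
n=2: reaches L-position 0 → W
n=3: reaches L-position 0 → W
n=4: only reaches 2(W), 3(W), all W → L
n=5: reaches L-position 0 → W
n=6: reaches L-position 4 → W
n=7: reaches L-position 0 → W
n=8: reaches L-position 4 → W
n=9: only reaches 6(W), 8(W), all W → L
n=10: reaches L-position 9 → W
n=11: reaches L-position 0 → W
n=12: reaches L-position 9 → W
n=13: reaches L-position 0 → W
n=14: only reaches 7(W), 12(W), 13(W), all W → L
n=15: reaches L-position 14 → W
n=16: reaches L-position 14 → W
n=17: reaches L-position 0 → W
n=18: reaches L-position 9 → W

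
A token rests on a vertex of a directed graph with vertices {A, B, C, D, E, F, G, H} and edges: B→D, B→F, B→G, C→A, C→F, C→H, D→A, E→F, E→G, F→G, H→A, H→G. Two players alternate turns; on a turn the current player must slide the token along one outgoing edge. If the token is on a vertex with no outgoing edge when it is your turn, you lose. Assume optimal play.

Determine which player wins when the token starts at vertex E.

Positions with no move are L. A position that does have a move is losing for the player to move precisely when every available move leads to a winning position for the opponent. Fill in the labels:
Every edge goes from a vertex to one that appears earlier in the order G, A, F, H, C, D, B, E, so processing vertices in that order labels each vertex after all of its successors.
G: no outgoing edge → L
A: no outgoing edge → L
F: can move to G, which is L ⇒ W
H: can move to A, which is L ⇒ W
C: can move to A, which is L ⇒ W
D: can move to A, which is L ⇒ W
B: can move to G, which is L ⇒ W
E: can move to G, which is L ⇒ W
The starting position E is W: the player to move should move to G, handing over an L position.

The first player wins.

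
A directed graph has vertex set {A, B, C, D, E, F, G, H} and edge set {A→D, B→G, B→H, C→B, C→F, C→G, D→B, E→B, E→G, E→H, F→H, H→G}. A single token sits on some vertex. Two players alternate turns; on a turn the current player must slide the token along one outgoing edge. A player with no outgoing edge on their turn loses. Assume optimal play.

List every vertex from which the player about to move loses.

Build the W/L table. Terminal = L. A non-terminal position is W if it has a move to some L; otherwise it is L.
Every edge goes from a vertex to one that appears earlier in the order G, H, B, F, E, D, A, C, so processing vertices in that order labels each vertex after all of its successors.
G: no outgoing edge → L
H: →G(L), so W
B: →G(L), so W
F: →H(W) only, which is W, so L
E: →G(L), so W
D: →B(W) only, which is W, so L
A: →D(L), so W
C: →F(L), so W
The losing starting vertices are exactly the entries labelled L in this table (3 of them).

D, F, G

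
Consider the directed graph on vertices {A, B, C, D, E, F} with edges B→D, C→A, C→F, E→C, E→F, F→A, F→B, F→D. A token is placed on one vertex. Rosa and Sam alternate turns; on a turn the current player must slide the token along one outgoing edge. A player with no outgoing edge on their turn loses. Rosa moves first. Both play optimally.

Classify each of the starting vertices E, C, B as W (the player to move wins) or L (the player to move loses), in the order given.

Use the standard recursion: the mover loses at a terminal position; elsewhere, the mover wins exactly when some move hands the opponent an L position.
Every edge goes from a vertex to one that appears earlier in the order D, A, B, F, C, E, so processing vertices in that order labels each vertex after all of its successors.
D: no outgoing edge → L
A: no outgoing edge → L
B: →D(L), so W
F: →A(L), so W
C: →A(L), so W
E: →C(W), F(W) — all W, so L

E: L, C: W, B: W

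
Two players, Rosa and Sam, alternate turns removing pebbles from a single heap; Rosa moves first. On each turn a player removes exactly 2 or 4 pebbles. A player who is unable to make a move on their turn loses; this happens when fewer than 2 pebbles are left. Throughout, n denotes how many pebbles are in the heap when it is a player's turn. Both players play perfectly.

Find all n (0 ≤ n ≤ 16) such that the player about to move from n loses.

0, 1, 6, 7, 12, 13

Use the standard recursion: the mover loses at a terminal position; elsewhere, the mover wins exactly when some move hands the opponent an L position.
n=0: no move → L
n=1: no move → L
n=2: →0(L), so W
n=3: →1(L), so W
n=4: →0(L), so W
n=5: →1(L), so W
n=6: →4(W), 2(W) — all W, so L
n=7: →5(W), 3(W) — all W, so L
n=8: →6(L), so W
n=9: →7(L), so W
n=10: →6(L), so W
n=11: →7(L), so W
n=12: →10(W), 8(W) — all W, so L
n=13: →11(W), 9(W) — all W, so L
n=14: →12(L), so W
n=15: →13(L), so W
n=16: →12(L), so W
The losing starting values of n are exactly the entries labelled L in this table (6 of them).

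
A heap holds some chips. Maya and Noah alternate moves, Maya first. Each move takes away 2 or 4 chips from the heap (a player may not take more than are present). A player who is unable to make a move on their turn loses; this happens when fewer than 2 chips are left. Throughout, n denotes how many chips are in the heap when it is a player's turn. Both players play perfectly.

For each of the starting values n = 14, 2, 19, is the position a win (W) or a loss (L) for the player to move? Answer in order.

Compute win/loss labels from the base case upward. A position with no move is L. Any other position is W if it can reach an L in one move, else L.
n=0: no move → L
n=1: no move → L
n=2: can move to 0, which is L ⇒ W
n=3: can move to 1, which is L ⇒ W
n=4: can move to 0, which is L ⇒ W
n=5: can move to 1, which is L ⇒ W
n=6: moves to 4(W), 2(W); every one is W ⇒ L
n=7: moves to 5(W), 3(W); every one is W ⇒ L
n=8: can move to 6, which is L ⇒ W
n=9: can move to 7, which is L ⇒ W
n=10: can move to 6, which is L ⇒ W
n=11: can move to 7, which is L ⇒ W
n=12: moves to 10(W), 8(W); every one is W ⇒ L
n=13: moves to 11(W), 9(W); every one is W ⇒ L
n=14: can move to 12, which is L ⇒ W
n=15: can move to 13, which is L ⇒ W
n=16: can move to 12, which is L ⇒ W
n=17: can move to 13, which is L ⇒ W
n=18: moves to 16(W), 14(W); every one is W ⇒ L
n=19: moves to 17(W), 15(W); every one is W ⇒ L

14: W, 2: W, 19: L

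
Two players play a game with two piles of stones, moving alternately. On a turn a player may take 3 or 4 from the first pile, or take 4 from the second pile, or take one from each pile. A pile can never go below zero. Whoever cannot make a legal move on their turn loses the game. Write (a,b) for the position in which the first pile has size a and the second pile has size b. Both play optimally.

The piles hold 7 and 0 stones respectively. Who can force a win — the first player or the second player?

The second player wins.

Positions with no move are L. A position that does have a move is losing for the player to move precisely when every available move leads to a winning position for the opponent. Fill in the labels:
No move ever increases a pile, so every position that can arise here has a ≤ 7 and b ≤ 0; it is enough to label the cells with 0 ≤ a ≤ 7 and 0 ≤ b ≤ 0.
Every move lowers a or b (never raises either), so fill the grid row by row in increasing a, and left to right within a row: each cell's successors are then already labelled.
      b=0
a=0:    L
a=1:    L
a=2:    L
a=3:    W
a=4:    W
a=5:    W
a=6:    W
a=7:    L
Cells with no legal move (terminal, hence L): (0,0), (1,0), (2,0).
The remaining L cells, each justified by listing all of its moves:
(7,0): →(4,0)(W), (3,0)(W) — all W, so L
Every other cell has at least one move into one of the L cells above, so it is W.
The starting position (7,0) is L: whatever the player to move does, the opponent receives a W position.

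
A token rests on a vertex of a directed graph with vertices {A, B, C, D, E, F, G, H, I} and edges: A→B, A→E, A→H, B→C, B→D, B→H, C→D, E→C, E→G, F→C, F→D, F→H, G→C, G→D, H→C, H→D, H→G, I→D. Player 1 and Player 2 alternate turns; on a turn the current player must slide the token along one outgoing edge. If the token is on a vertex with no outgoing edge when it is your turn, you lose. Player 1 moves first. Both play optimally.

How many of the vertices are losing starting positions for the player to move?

2

Work bottom-up. With no move the player to move loses. Otherwise the position is W if at least one move leads to an L position for the opponent, and L if every move leads to a W.
Every edge goes from a vertex to one that appears earlier in the order D, C, G, H, B, F, E, A, I, so processing vertices in that order labels each vertex after all of its successors.
D: no outgoing edge → L
C: can move to D, which is L ⇒ W
G: can move to D, which is L ⇒ W
H: can move to D, which is L ⇒ W
B: can move to D, which is L ⇒ W
F: can move to D, which is L ⇒ W
E: moves to G(W), C(W); every one is W ⇒ L
A: can move to E, which is L ⇒ W
I: can move to D, which is L ⇒ W
The L vertices are D, E; that is 2 in all.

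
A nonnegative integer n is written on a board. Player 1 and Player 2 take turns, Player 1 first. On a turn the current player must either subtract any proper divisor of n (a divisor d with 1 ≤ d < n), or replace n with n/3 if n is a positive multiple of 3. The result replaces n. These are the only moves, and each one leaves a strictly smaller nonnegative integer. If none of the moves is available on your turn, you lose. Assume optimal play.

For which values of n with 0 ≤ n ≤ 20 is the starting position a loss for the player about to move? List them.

Positions with no move are L. A position that does have a move is losing for the player to move precisely when every available move leads to a winning position for the opponent. Fill in the labels:
n=0: no move → L
n=1: no move → L
n=2: →1(L), so W
n=3: →1(L), so W
n=4: →2(W), 3(W) — all W, so L
n=5: →4(L), so W
n=6: →4(L), so W
n=7: →6(W) only, which is W, so L
n=8: →4(L), so W
n=9: →3(W), 6(W), 8(W) — all W, so L
n=10: →9(L), so W
n=11: →10(W) only, which is W, so L
n=12: →4(L), so W
n=13: →12(W) only, which is W, so L
n=14: →7(L), so W
n=15: →5(W), 10(W), 12(W), 14(W) — all W, so L
n=16: →15(L), so W
n=17: →16(W) only, which is W, so L
n=18: →9(L), so W
n=19: →18(W) only, which is W, so L
n=20: →15(L), so W
Reading off the rows marked L gives the requested list; there are 10 such values of n.

0, 1, 4, 7, 9, 11, 13, 15, 17, 19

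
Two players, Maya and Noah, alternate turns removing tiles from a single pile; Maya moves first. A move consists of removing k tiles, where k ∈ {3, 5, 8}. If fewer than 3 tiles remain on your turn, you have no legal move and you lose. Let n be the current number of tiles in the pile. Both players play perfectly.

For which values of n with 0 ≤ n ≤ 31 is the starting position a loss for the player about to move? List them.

0, 1, 2, 11, 12, 13, 22, 23, 24

Use the standard recursion: the mover loses at a terminal position; elsewhere, the mover wins exactly when some move hands the opponent an L position.
n=0: no move → L
n=1: no move → L
n=2: no move → L
n=3: W (go to 0, an L position)
n=4: W (go to 1, an L position)
n=5: W (go to 2, an L position)
n=6: W (go to 1, an L position)
n=7: W (go to 2, an L position)
n=8: W (go to 0, an L position)
n=9: W (go to 1, an L position)
n=10: W (go to 2, an L position)
n=11: L (options 8(W), 6(W), 3(W) are all W)
n=12: L (options 9(W), 7(W), 4(W) are all W)
n=13: L (options 10(W), 8(W), 5(W) are all W)
n=14: W (go to 11, an L position)
n=15: W (go to 12, an L position)
n=16: W (go to 13, an L position)
n=17: W (go to 12, an L position)
n=18: W (go to 13, an L position)
n=19: W (go to 11, an L position)
n=20: W (go to 12, an L position)
n=21: W (go to 13, an L position)
n=22: L (options 19(W), 17(W), 14(W) are all W)
n=23: L (options 20(W), 18(W), 15(W) are all W)
n=24: L (options 21(W), 19(W), 16(W) are all W)
n=25: W (go to 22, an L position)
n=26: W (go to 23, an L position)
n=27: W (go to 24, an L position)
n=28: W (go to 23, an L position)
n=29: W (go to 24, an L position)
n=30: W (go to 22, an L position)
n=31: W (go to 23, an L position)
Reading off the rows marked L gives the requested list; there are 9 such values of n.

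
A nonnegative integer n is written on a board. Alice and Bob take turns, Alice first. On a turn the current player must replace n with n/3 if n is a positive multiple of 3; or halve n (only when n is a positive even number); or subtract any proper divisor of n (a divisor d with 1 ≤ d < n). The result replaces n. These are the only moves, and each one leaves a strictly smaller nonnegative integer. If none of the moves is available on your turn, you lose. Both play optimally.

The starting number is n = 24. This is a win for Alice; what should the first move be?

Classify positions by backward induction: terminal positions (no move available) are L. From any other position, the mover wins iff some move reaches an L.
n=0: no move → L
n=1: no move → L
n=2: reaches L-position 1 → W
n=3: reaches L-position 1 → W
n=4: only reaches 2(W), 3(W), all W → L
n=5: reaches L-position 4 → W
n=6: reaches L-position 4 → W
n=7: only reaches 6(W), which is W → L
n=8: reaches L-position 4 → W
n=9: only reaches 3(W), 6(W), 8(W), all W → L
n=10: reaches L-position 9 → W
n=11: only reaches 10(W), which is W → L
n=12: reaches L-position 4 → W
n=13: only reaches 12(W), which is W → L
n=14: reaches L-position 7 → W
n=15: only reaches 5(W), 10(W), 12(W), 14(W), all W → L
n=16: reaches L-position 15 → W
n=17: only reaches 16(W), which is W → L
n=18: reaches L-position 9 → W
n=19: only reaches 18(W), which is W → L
n=20: reaches L-position 15 → W
n=21: reaches L-position 7 → W
n=22: reaches L-position 11 → W
n=23: only reaches 22(W), which is W → L
n=24: reaches L-position 23 → W
From 24, the L positions reachable in one move are: 23.

Move to 23.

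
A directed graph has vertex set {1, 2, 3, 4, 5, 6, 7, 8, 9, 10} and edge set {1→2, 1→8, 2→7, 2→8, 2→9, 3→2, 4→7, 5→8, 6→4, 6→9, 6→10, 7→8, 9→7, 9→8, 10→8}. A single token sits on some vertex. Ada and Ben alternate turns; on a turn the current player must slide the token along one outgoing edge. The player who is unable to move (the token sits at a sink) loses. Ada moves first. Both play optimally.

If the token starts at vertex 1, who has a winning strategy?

Ada wins.

Work bottom-up. With no move the player to move loses. Otherwise the position is W if at least one move leads to an L position for the opponent, and L if every move leads to a W.
Every edge goes from a vertex to one that appears earlier in the order 8, 7, 4, 9, 5, 2, 3, 1, 10, 6, so processing vertices in that order labels each vertex after all of its successors.
8: no outgoing edge → L
7: →8(L), so W
4: →7(W) only, which is W, so L
9: →8(L), so W
5: →8(L), so W
2: →8(L), so W
3: →2(W) only, which is W, so L
1: →8(L), so W
10: →8(L), so W
6: →4(L), so W
From 1 Ada can move to 8, reaching an L position.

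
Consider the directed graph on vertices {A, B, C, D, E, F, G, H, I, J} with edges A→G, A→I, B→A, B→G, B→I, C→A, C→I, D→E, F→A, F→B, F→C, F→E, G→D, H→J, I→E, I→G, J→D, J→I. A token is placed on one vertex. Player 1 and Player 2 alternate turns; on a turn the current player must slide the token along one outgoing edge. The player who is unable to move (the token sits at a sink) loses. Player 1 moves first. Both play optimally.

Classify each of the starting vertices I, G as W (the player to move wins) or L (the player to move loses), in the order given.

Label each position W (a win for the player to move) or L (a loss). A position with no legal move is L; any other position is W exactly when some move reaches an L, and L when every move reaches a W.
Every edge goes from a vertex to one that appears earlier in the order E, D, G, I, A, C, B, F, J, H, so processing vertices in that order labels each vertex after all of its successors.
E: no outgoing edge → L
D: can move to E, which is L ⇒ W
G: the only move is to D(W), a W ⇒ L
I: can move to G, which is L ⇒ W
A: can move to G, which is L ⇒ W
C: moves to A(W), I(W); every one is W ⇒ L
B: can move to G, which is L ⇒ W
F: can move to C, which is L ⇒ W
J: moves to I(W), D(W); every one is W ⇒ L
H: can move to J, which is L ⇒ W

I: W, G: L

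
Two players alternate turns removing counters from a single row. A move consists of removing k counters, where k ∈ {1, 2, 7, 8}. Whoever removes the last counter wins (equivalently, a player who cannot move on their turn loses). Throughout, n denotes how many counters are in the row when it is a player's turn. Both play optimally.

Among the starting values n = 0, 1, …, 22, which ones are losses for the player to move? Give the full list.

Compute win/loss labels from the base case upward. A position with no move is L. Any other position is W if it can reach an L in one move, else L.
n=0: no move → L
n=1: reaches L-position 0 → W
n=2: reaches L-position 0 → W
n=3: only reaches 2(W), 1(W), all W → L
n=4: reaches L-position 3 → W
n=5: reaches L-position 3 → W
n=6: only reaches 5(W), 4(W), all W → L
n=7: reaches L-position 6 → W
n=8: reaches L-position 6 → W
n=9: only reaches 8(W), 7(W), 2(W), 1(W), all W → L
n=10: reaches L-position 9 → W
n=11: reaches L-position 9 → W
n=12: only reaches 11(W), 10(W), 5(W), 4(W), all W → L
n=13: reaches L-position 12 → W
n=14: reaches L-position 12 → W
n=15: only reaches 14(W), 13(W), 8(W), 7(W), all W → L
n=16: reaches L-position 15 → W
n=17: reaches L-position 15 → W
n=18: only reaches 17(W), 16(W), 11(W), 10(W), all W → L
n=19: reaches L-position 18 → W
n=20: reaches L-position 18 → W
n=21: only reaches 20(W), 19(W), 14(W), 13(W), all W → L
n=22: reaches L-position 21 → W
The losing starting values of n are exactly the entries labelled L in this table (8 of them).

0, 3, 6, 9, 12, 15, 18, 21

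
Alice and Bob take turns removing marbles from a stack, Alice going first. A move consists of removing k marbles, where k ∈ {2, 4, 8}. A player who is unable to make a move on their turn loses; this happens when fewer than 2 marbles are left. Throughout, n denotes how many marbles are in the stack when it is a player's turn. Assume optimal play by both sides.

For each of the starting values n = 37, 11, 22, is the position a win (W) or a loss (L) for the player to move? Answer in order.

Build the W/L table. Terminal = L. A non-terminal position is W if it has a move to some L; otherwise it is L.
n=0: no move → L
n=1: no move → L
n=2: W (go to 0, an L position)
n=3: W (go to 1, an L position)
n=4: W (go to 0, an L position)
n=5: W (go to 1, an L position)
n=6: L (options 4(W), 2(W) are all W)
n=7: L (options 5(W), 3(W) are all W)
n=8: W (go to 6, an L position)
n=9: W (go to 7, an L position)
n=10: W (go to 6, an L position)
n=11: W (go to 7, an L position)
n=12: L (options 10(W), 8(W), 4(W) are all W)
n=13: L (options 11(W), 9(W), 5(W) are all W)
n=14: W (go to 12, an L position)
n=15: W (go to 13, an L position)
n=16: W (go to 12, an L position)
n=17: W (go to 13, an L position)
n=18: L (options 16(W), 14(W), 10(W) are all W)
n=19: L (options 17(W), 15(W), 11(W) are all W)
n=20: W (go to 18, an L position)
n=21: W (go to 19, an L position)
n=22: W (go to 18, an L position)
n=23: W (go to 19, an L position)
n=24: L (options 22(W), 20(W), 16(W) are all W)
n=25: L (options 23(W), 21(W), 17(W) are all W)
n=26: W (go to 24, an L position)
n=27: W (go to 25, an L position)
n=28: W (go to 24, an L position)
n=29: W (go to 25, an L position)
n=30: L (options 28(W), 26(W), 22(W) are all W)
n=31: L (options 29(W), 27(W), 23(W) are all W)
n=32: W (go to 30, an L position)
n=33: W (go to 31, an L position)
n=34: W (go to 30, an L position)
n=35: W (go to 31, an L position)
n=36: L (options 34(W), 32(W), 28(W) are all W)
n=37: L (options 35(W), 33(W), 29(W) are all W)

37: L, 11: W, 22: W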